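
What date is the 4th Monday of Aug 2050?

The first Monday of Aug 2050 is Aug 1.
The 4th Monday is 3 weeks later: 1 + 21 = 22.

Aug 22, 2050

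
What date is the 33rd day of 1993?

January has 31 days (33 − 31 = 2 remain).
2 into February → February 2.

1993-02-02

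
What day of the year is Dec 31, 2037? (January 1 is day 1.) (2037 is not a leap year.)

365

Days in months before Dec: 31 + 28 + 31 + 30 + 31 + 30 + 31 + 31 + 30 + 31 + 30 = 334.
Plus 31 days into Dec → day 365.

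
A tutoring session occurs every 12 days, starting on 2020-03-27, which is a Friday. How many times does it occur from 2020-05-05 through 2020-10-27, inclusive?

Occurrences land 12·i days after 2020-03-27 for i = 0, 1, 2, …
2020-05-05 is 39 days after the start; 39 ÷ 12 = 3 remainder 3; since the remainder is 3, round up to i = 4. First occurrence in the window: #5 on 2020-05-14 (4×12 = 48 days in).
2020-10-27 is 214 days after the start; 214 ÷ 12 = 17 remainder 10. Last occurrence in the window: #18 on 2020-10-17.
Occurrences #5 through #18: 14 in total.

14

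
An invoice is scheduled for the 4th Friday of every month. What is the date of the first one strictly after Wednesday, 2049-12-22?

2049-12-24

December 2049 starts on a Wednesday; its first Friday is the 3rd, so the 4th Friday is the 24th — 2049-12-24.
2049-12-24 is after 2049-12-22, so that is the next one.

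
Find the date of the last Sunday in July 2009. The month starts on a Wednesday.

July 2009 begins on a Wednesday, so the first Sunday is July 5 (4 days later).
July 2009 has 31 days. Adding weeks: 5, 12, 19, 26 — the last one ≤ 31 is the 26th.

26 July 2009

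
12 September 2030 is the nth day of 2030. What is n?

255

Days in months before September: 31 + 28 + 31 + 30 + 31 + 30 + 31 + 31 = 243.
Plus 12 days into September → day 255.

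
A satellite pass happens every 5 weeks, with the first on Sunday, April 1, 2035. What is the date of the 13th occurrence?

The 13th occurrence is 12 intervals after the first: 12 × 35 = 420 days after April 1, 2035.
April has 30 days — 29 days to the end of April leaves 391.
May has 31 days (360 left).
June has 30 days (330 left).
July has 31 days (299 left).
August has 31 days (268 left).
September has 30 days (238 left).
October has 31 days (207 left).
November has 30 days (177 left).
December has 31 days (146 left).
January has 31 days (115 left).
February has 29 days (86 left).
March has 31 days (55 left).
April has 30 days (25 left).
25 days into May → May 25, 2036.

May 25, 2036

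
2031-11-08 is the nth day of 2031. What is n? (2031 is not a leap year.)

312

Days in months before November: 31 + 28 + 31 + 30 + 31 + 30 + 31 + 31 + 30 + 31 = 304.
Plus 8 days into November → day 312.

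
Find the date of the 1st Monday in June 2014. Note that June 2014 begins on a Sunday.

2 June 2014

June 2014 begins on a Sunday, so the first Monday is June 2 (1 day later).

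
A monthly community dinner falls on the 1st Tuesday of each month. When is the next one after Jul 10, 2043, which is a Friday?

Jul 2043 starts on a Wednesday, so its 1st Tuesday is Jul 7, 2043 (6 days in).
That is not after Jul 10, 2043, so look at Aug 2043.
Aug 2043 starts on a Saturday, so its 1st Tuesday is Aug 4, 2043 (3 days in).

Aug 4, 2043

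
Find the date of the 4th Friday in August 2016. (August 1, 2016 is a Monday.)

August 2016 begins on a Monday, so the first Friday is August 5 (4 days later).
The 4th Friday is 3 weeks later: 5 + 21 = 26.

2016-08-26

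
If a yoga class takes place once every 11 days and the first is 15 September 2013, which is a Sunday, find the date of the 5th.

The 5th occurrence is 4 intervals after the first: 4 × 11 = 44 days after 15 September 2013.
September has 30 days — 15 days to the end of September leaves 29.
29 days into October → 29 October 2013.

29 October 2013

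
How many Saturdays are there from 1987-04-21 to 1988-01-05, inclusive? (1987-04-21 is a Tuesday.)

37

1987-04-21 is a Tuesday; the first Saturday on or after it is 1987-04-25 (4 days later).
From 1987-04-25 to 1988-01-05: 5 + 31 + 30 + 31 + 31 + 30 + 31 + 30 + 31 + 5 = 255 days (rest of April, May, June, July, August, September, October, November, December, January).
255 ÷ 7 = 36 full weeks with remainder 3, so 36 more Saturdays after the first → 37.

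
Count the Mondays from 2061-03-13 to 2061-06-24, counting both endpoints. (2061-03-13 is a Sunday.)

15

2061-03-13 is a Sunday; the first Monday on or after it is 2061-03-14 (1 day later).
From 2061-03-14 to 2061-06-24: 17 + 30 + 31 + 24 = 102 days (rest of March, April, May, June).
102 ÷ 7 = 14 full weeks with remainder 4, so 14 more Mondays after the first → 15.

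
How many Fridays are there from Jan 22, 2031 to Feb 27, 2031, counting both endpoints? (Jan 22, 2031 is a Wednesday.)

Jan 22, 2031 is a Wednesday; the first Friday on or after it is Jan 24, 2031 (2 days later).
From Jan 24, 2031 to Feb 27, 2031: 7 + 27 = 34 days (rest of Jan, Feb).
34 ÷ 7 = 4 full weeks with remainder 6, so 4 more Fridays after the first → 5.

5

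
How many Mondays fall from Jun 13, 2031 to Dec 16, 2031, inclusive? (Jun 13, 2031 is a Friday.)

27

Jun 13, 2031 is a Friday; the first Monday on or after it is Jun 16, 2031 (3 days later).
From Jun 16, 2031 to Dec 16, 2031: 14 + 31 + 31 + 30 + 31 + 30 + 16 = 183 days (rest of Jun, Jul, Aug, Sep, Oct, Nov, Dec).
183 ÷ 7 = 26 full weeks with remainder 1, so 26 more Mondays after the first → 27.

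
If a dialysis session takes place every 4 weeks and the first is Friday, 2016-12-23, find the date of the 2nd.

The 2nd occurrence is 1 interval after the first: 1 × 28 = 28 days after 2016-12-23.
December has 31 days — 8 days to the end of December leaves 20.
20 days into January → 2017-01-20.

2017-01-20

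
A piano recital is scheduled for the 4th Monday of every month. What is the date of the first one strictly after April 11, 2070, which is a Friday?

April 28, 2070

April 2070 starts on a Tuesday; its first Monday is the 7th, so the 4th Monday is the 28th — April 28, 2070.
April 28, 2070 is after April 11, 2070, so that is the next one.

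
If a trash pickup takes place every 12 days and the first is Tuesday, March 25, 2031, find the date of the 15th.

September 9, 2031

The 15th occurrence is 14 intervals after the first: 14 × 12 = 168 days after March 25, 2031.
March has 31 days — 6 days to the end of March leaves 162.
April has 30 days (132 left).
May has 31 days (101 left).
June has 30 days (71 left).
July has 31 days (40 left).
August has 31 days (9 left).
9 days into September → September 9, 2031.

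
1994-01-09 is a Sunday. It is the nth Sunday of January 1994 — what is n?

Day 9 falls in week ⌈9/7⌉ of the month.
Days 1–7 hold the 1st Sunday, 8–14 the 2nd, 15–21 the 3rd, 22–28 the 4th, 29–31 the 5th.
9 is in the range for the 2nd.

2nd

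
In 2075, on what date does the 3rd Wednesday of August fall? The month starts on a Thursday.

August 21, 2075

August 2075 begins on a Thursday, so the first Wednesday is August 7 (6 days later).
The 3rd Wednesday is 2 weeks later: 7 + 14 = 21.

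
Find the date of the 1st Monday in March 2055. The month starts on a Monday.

March 2055 begins on a Monday, so the first Monday is March 1.

March 1, 2055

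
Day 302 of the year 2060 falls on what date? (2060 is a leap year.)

January has 31 days (302 − 31 = 271 remain).
February has 29 days (271 − 29 = 242 remain).
March has 31 days (242 − 31 = 211 remain).
April has 30 days (211 − 30 = 181 remain).
May has 31 days (181 − 31 = 150 remain).
June has 30 days (150 − 30 = 120 remain).
July has 31 days (120 − 31 = 89 remain).
August has 31 days (89 − 31 = 58 remain).
September has 30 days (58 − 30 = 28 remain).
28 into October → October 28.

28 October 2060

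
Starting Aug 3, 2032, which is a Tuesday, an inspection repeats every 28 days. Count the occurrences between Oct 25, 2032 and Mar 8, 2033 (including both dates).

5

Occurrences land 28·i days after Aug 3, 2032 for i = 0, 1, 2, …
Oct 25, 2032 is 83 days after the start; 83 ÷ 28 = 2 remainder 27; since the remainder is 27, round up to i = 3. First occurrence in the window: #4 on Oct 26, 2032 (3×28 = 84 days in).
Mar 8, 2033 is 217 days after the start; 217 ÷ 28 = 7 remainder 21. Last occurrence in the window: #8 on Feb 15, 2033.
Occurrences #4 through #8: 5 in total.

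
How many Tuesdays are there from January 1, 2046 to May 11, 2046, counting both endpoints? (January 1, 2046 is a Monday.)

19

January 1, 2046 is a Monday; the first Tuesday on or after it is January 2, 2046 (1 day later).
From January 2, 2046 to May 11, 2046: 29 + 28 + 31 + 30 + 11 = 129 days (rest of January, February, March, April, May).
129 ÷ 7 = 18 full weeks with remainder 3, so 18 more Tuesdays after the first → 19.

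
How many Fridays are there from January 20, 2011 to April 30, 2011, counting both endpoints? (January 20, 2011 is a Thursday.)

January 20, 2011 is a Thursday; the first Friday on or after it is January 21, 2011 (1 day later).
From January 21, 2011 to April 30, 2011: 10 + 28 + 31 + 30 = 99 days (rest of January, February, March, April).
99 ÷ 7 = 14 full weeks with remainder 1, so 14 more Fridays after the first → 15.

15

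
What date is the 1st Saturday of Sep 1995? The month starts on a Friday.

Sep 2, 1995

Sep 1995 begins on a Friday, so the first Saturday is Sep 2 (1 day later).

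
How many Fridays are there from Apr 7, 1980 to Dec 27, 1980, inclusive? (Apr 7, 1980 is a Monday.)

38

Apr 7, 1980 is a Monday; the first Friday on or after it is Apr 11, 1980 (4 days later).
From Apr 11, 1980 to Dec 27, 1980: 19 + 31 + 30 + 31 + 31 + 30 + 31 + 30 + 27 = 260 days (rest of Apr, May, Jun, Jul, Aug, Sep, Oct, Nov, Dec).
260 ÷ 7 = 37 full weeks with remainder 1, so 37 more Fridays after the first → 38.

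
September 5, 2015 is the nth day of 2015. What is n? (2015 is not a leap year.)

Days in months before September: 31 + 28 + 31 + 30 + 31 + 30 + 31 + 31 = 243.
Plus 5 days into September → day 248.

248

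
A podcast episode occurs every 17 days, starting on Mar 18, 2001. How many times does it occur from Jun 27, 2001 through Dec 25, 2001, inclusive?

Occurrences land 17·i days after Mar 18, 2001 for i = 0, 1, 2, …
Jun 27, 2001 is 101 days after the start; 101 ÷ 17 = 5 remainder 16; since the remainder is 16, round up to i = 6. First occurrence in the window: #7 on Jun 28, 2001 (6×17 = 102 days in).
Dec 25, 2001 is 282 days after the start; 282 ÷ 17 = 16 remainder 10. Last occurrence in the window: #17 on Dec 15, 2001.
Occurrences #7 through #17: 11 in total.

11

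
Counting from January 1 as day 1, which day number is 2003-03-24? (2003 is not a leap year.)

83

Days in months before March: 31 + 28 = 59.
Plus 24 days into March → day 83.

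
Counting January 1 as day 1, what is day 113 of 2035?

Apr 23, 2035

Jan has 31 days (113 − 31 = 82 remain).
Feb has 28 days (82 − 28 = 54 remain).
Mar has 31 days (54 − 31 = 23 remain).
23 into Apr → Apr 23.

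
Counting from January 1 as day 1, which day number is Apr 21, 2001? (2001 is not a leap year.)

111

Days in months before Apr: 31 + 28 + 31 = 90.
Plus 21 days into Apr → day 111.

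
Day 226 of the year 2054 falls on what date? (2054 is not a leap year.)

January has 31 days (226 − 31 = 195 remain).
February has 28 days (195 − 28 = 167 remain).
March has 31 days (167 − 31 = 136 remain).
April has 30 days (136 − 30 = 106 remain).
May has 31 days (106 − 31 = 75 remain).
June has 30 days (75 − 30 = 45 remain).
July has 31 days (45 − 31 = 14 remain).
14 into August → August 14.

August 14, 2054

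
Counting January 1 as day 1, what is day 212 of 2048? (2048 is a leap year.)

January has 31 days (212 − 31 = 181 remain).
February has 29 days (181 − 29 = 152 remain).
March has 31 days (152 − 31 = 121 remain).
April has 30 days (121 − 30 = 91 remain).
May has 31 days (91 − 31 = 60 remain).
June has 30 days (60 − 30 = 30 remain).
30 into July → July 30.

2048-07-30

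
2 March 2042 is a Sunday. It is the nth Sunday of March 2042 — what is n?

1st

Day 2 falls in week ⌈2/7⌉ of the month.
Days 1–7 hold the 1st Sunday, 8–14 the 2nd, 15–21 the 3rd, 22–28 the 4th, 29–31 the 5th.
2 is in the range for the 1st.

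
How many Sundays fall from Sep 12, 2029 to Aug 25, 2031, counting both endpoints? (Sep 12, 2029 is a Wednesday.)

102

Sep 12, 2029 is a Wednesday; the first Sunday on or after it is Sep 16, 2029 (4 days later).
From Sep 16, 2029 to Aug 25, 2031: 106 + 365 + 237 = 708 days (rest of 2029, 2030, to Aug 25, 2031 in 2031).
708 ÷ 7 = 101 full weeks with remainder 1, so 101 more Sundays after the first → 102.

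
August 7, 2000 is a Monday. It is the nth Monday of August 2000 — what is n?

Day 7 falls in week ⌈7/7⌉ of the month.
Days 1–7 hold the 1st Monday, 8–14 the 2nd, 15–21 the 3rd, 22–28 the 4th, 29–31 the 5th.
7 is in the range for the 1st.

1st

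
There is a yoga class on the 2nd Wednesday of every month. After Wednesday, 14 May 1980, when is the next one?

11 June 1980

May 1980 starts on a Thursday; its first Wednesday is the 7th, so the 2nd Wednesday is the 14th — 14 May 1980.
That is not after 14 May 1980, so look at June 1980.
June 1980 starts on a Sunday; its first Wednesday is the 4th, so the 2nd Wednesday is the 11th — 11 June 1980.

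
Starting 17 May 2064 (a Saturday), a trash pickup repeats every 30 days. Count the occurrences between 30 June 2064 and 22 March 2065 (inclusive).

9

Occurrences land 30·i days after 17 May 2064 for i = 0, 1, 2, …
30 June 2064 is 44 days after the start; 44 ÷ 30 = 1 remainder 14; since the remainder is 14, round up to i = 2. First occurrence in the window: #3 on 16 July 2064 (2×30 = 60 days in).
22 March 2065 is 309 days after the start; 309 ÷ 30 = 10 remainder 9. Last occurrence in the window: #11 on 13 March 2065.
Occurrences #3 through #11: 9 in total.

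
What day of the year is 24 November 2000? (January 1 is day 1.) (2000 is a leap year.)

329

Days in months before November: 31 + 29 + 31 + 30 + 31 + 30 + 31 + 31 + 30 + 31 = 305.
Plus 24 days into November → day 329.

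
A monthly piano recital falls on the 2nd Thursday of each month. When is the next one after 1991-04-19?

1991-05-09

April 1991 starts on a Monday; its first Thursday is the 4th, so the 2nd Thursday is the 11th — 1991-04-11.
That is not after 1991-04-19, so look at May 1991.
May 1991 starts on a Wednesday; its first Thursday is the 2nd, so the 2nd Thursday is the 9th — 1991-05-09.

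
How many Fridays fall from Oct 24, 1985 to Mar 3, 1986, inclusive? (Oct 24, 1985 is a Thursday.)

19

Oct 24, 1985 is a Thursday; the first Friday on or after it is Oct 25, 1985 (1 day later).
From Oct 25, 1985 to Mar 3, 1986: 6 + 30 + 31 + 31 + 28 + 3 = 129 days (rest of Oct, Nov, Dec, Jan, Feb, Mar).
129 ÷ 7 = 18 full weeks with remainder 3, so 18 more Fridays after the first → 19.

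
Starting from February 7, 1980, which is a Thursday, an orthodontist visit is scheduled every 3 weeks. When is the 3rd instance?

March 20, 1980

The 3rd occurrence is 2 intervals after the first: 2 × 21 = 42 days after February 7, 1980.
February has 29 days — 22 days to the end of February leaves 20.
20 days into March → March 20, 1980.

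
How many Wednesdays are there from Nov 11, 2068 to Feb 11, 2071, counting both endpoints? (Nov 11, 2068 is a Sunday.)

118

Nov 11, 2068 is a Sunday; the first Wednesday on or after it is Nov 14, 2068 (3 days later).
From Nov 14, 2068 to Feb 11, 2071: 47 + 365 + 365 + 42 = 819 days (rest of 2068, 2069, 2070, to Feb 11, 2071 in 2071).
819 ÷ 7 = 117 full weeks with remainder 0, so 117 more Wednesdays after the first → 118.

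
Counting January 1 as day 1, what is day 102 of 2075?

January has 31 days (102 − 31 = 71 remain).
February has 28 days (71 − 28 = 43 remain).
March has 31 days (43 − 31 = 12 remain).
12 into April → April 12.

12 April 2075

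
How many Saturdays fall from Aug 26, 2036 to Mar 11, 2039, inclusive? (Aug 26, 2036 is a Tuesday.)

132

Aug 26, 2036 is a Tuesday; the first Saturday on or after it is Aug 30, 2036 (4 days later).
From Aug 30, 2036 to Mar 11, 2039: 123 + 365 + 365 + 70 = 923 days (rest of 2036, 2037, 2038, to Mar 11, 2039 in 2039).
923 ÷ 7 = 131 full weeks with remainder 6, so 131 more Saturdays after the first → 132.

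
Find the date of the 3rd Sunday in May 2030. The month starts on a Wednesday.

2030-05-19

May 2030 begins on a Wednesday, so the first Sunday is May 5 (4 days later).
The 3rd Sunday is 2 weeks later: 5 + 14 = 19.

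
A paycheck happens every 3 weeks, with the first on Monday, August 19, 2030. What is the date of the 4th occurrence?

The 4th occurrence is 3 intervals after the first: 3 × 21 = 63 days after August 19, 2030.
August has 31 days — 12 days to the end of August leaves 51.
September has 30 days (21 left).
21 days into October → October 21, 2030.

October 21, 2030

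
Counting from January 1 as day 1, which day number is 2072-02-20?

51

Days in months before February: 31 = 31.
Plus 20 days into February → day 51.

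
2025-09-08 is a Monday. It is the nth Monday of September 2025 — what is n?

2nd

Day 8 falls in week ⌈8/7⌉ of the month.
Days 1–7 hold the 1st Monday, 8–14 the 2nd, 15–21 the 3rd, 22–28 the 4th, 29–31 the 5th.
8 is in the range for the 2nd.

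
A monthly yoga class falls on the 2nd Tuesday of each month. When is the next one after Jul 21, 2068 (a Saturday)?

Jul 2068 starts on a Sunday; its first Tuesday is the 3rd, so the 2nd Tuesday is the 10th — Jul 10, 2068.
That is not after Jul 21, 2068, so look at Aug 2068.
Aug 2068 starts on a Wednesday; its first Tuesday is the 7th, so the 2nd Tuesday is the 14th — Aug 14, 2068.

Aug 14, 2068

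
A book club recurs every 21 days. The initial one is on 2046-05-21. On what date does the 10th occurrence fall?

2046-11-26

The 10th occurrence is 9 intervals after the first: 9 × 21 = 189 days after 2046-05-21.
May has 31 days — 10 days to the end of May leaves 179.
June has 30 days (149 left).
July has 31 days (118 left).
August has 31 days (87 left).
September has 30 days (57 left).
October has 31 days (26 left).
26 days into November → 2046-11-26.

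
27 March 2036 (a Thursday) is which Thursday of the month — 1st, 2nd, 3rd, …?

Day 27 falls in week ⌈27/7⌉ of the month.
Days 1–7 hold the 1st Thursday, 8–14 the 2nd, 15–21 the 3rd, 22–28 the 4th, 29–31 the 5th.
27 is in the range for the 4th.

4th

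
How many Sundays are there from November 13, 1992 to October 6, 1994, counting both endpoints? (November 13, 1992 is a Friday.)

November 13, 1992 is a Friday; the first Sunday on or after it is November 15, 1992 (2 days later).
From November 15, 1992 to October 6, 1994: 46 + 365 + 279 = 690 days (rest of 1992, 1993, to October 6, 1994 in 1994).
690 ÷ 7 = 98 full weeks with remainder 4, so 98 more Sundays after the first → 99.

99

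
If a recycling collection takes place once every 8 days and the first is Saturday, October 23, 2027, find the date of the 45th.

The 45th occurrence is 44 intervals after the first: 44 × 8 = 352 days after October 23, 2027.
October has 31 days — 8 days to the end of October leaves 344.
November has 30 days (314 left).
December has 31 days (283 left).
January has 31 days (252 left).
February has 29 days (223 left).
March has 31 days (192 left).
April has 30 days (162 left).
May has 31 days (131 left).
June has 30 days (101 left).
July has 31 days (70 left).
August has 31 days (39 left).
September has 30 days (9 left).
9 days into October → October 9, 2028.

October 9, 2028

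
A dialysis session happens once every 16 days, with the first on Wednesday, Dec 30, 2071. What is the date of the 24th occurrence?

Jan 1, 2073

The 24th occurrence is 23 intervals after the first: 23 × 16 = 368 days after Dec 30, 2071.
Dec has 31 days — 1 day to the end of Dec leaves 367.
Jan has 31 days (336 left).
Feb has 29 days (307 left).
Mar has 31 days (276 left).
Apr has 30 days (246 left).
May has 31 days (215 left).
Jun has 30 days (185 left).
Jul has 31 days (154 left).
Aug has 31 days (123 left).
Sep has 30 days (93 left).
Oct has 31 days (62 left).
Nov has 30 days (32 left).
Dec has 31 days (1 left).
1 day into Jan → Jan 1, 2073.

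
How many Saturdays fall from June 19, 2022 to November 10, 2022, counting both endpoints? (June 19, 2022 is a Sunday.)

June 19, 2022 is a Sunday; the first Saturday on or after it is June 25, 2022 (6 days later).
From June 25, 2022 to November 10, 2022: 5 + 31 + 31 + 30 + 31 + 10 = 138 days (rest of June, July, August, September, October, November).
138 ÷ 7 = 19 full weeks with remainder 5, so 19 more Saturdays after the first → 20.

20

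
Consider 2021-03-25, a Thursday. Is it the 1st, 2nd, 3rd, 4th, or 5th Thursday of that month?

4th

Day 25 falls in week ⌈25/7⌉ of the month.
Days 1–7 hold the 1st Thursday, 8–14 the 2nd, 15–21 the 3rd, 22–28 the 4th, 29–31 the 5th.
25 is in the range for the 4th.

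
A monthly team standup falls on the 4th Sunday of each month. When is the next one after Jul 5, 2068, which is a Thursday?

Jul 2068 starts on a Sunday; its first Sunday is the 1st, so the 4th Sunday is the 22nd — Jul 22, 2068.
Jul 22, 2068 is after Jul 5, 2068, so that is the next one.

Jul 22, 2068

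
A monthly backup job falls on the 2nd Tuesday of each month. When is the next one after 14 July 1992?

11 August 1992

July 1992 starts on a Wednesday; its first Tuesday is the 7th, so the 2nd Tuesday is the 14th — 14 July 1992.
That is not after 14 July 1992, so look at August 1992.
August 1992 starts on a Saturday; its first Tuesday is the 4th, so the 2nd Tuesday is the 11th — 11 August 1992.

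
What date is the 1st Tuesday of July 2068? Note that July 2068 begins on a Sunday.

2068-07-03

July 2068 begins on a Sunday, so the first Tuesday is July 3 (2 days later).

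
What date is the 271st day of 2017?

2017-09-28

January has 31 days (271 − 31 = 240 remain).
February has 28 days (240 − 28 = 212 remain).
March has 31 days (212 − 31 = 181 remain).
April has 30 days (181 − 30 = 151 remain).
May has 31 days (151 − 31 = 120 remain).
June has 30 days (120 − 30 = 90 remain).
July has 31 days (90 − 31 = 59 remain).
August has 31 days (59 − 31 = 28 remain).
28 into September → September 28.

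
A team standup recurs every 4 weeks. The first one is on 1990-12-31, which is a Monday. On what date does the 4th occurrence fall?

1991-03-25

The 4th occurrence is 3 intervals after the first: 3 × 28 = 84 days after 1990-12-31.
December has 31 days — 0 days to the end of December leaves 84.
January has 31 days (53 left).
February has 28 days (25 left).
25 days into March → 1991-03-25.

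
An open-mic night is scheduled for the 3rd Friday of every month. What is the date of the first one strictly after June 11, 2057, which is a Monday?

June 15, 2057

June 2057 starts on a Friday; its first Friday is the 1st, so the 3rd Friday is the 15th — June 15, 2057.
June 15, 2057 is after June 11, 2057, so that is the next one.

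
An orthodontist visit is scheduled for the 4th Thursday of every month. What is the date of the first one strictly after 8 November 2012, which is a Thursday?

22 November 2012

November 2012 starts on a Thursday; its first Thursday is the 1st, so the 4th Thursday is the 22nd — 22 November 2012.
22 November 2012 is after 8 November 2012, so that is the next one.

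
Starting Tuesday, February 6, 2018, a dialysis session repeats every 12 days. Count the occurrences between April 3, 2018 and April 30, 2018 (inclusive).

Occurrences land 12·i days after February 6, 2018 for i = 0, 1, 2, …
April 3, 2018 is 56 days after the start; 56 ÷ 12 = 4 remainder 8; since the remainder is 8, round up to i = 5. First occurrence in the window: #6 on April 7, 2018 (5×12 = 60 days in).
April 30, 2018 is 83 days after the start; 83 ÷ 12 = 6 remainder 11. Last occurrence in the window: #7 on April 19, 2018.
Occurrences #6 through #7: 2 in total.

2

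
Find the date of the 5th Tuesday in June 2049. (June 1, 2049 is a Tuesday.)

29 June 2049

June 2049 begins on a Tuesday, so the first Tuesday is June 1.
The 5th Tuesday is 4 weeks later: 1 + 28 = 29.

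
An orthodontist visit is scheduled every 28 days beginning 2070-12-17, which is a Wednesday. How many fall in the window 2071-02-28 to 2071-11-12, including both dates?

9

Occurrences land 28·i days after 2070-12-17 for i = 0, 1, 2, …
2071-02-28 is 73 days after the start; 73 ÷ 28 = 2 remainder 17; since the remainder is 17, round up to i = 3. First occurrence in the window: #4 on 2071-03-11 (3×28 = 84 days in).
2071-11-12 is 330 days after the start; 330 ÷ 28 = 11 remainder 22. Last occurrence in the window: #12 on 2071-10-21.
Occurrences #4 through #12: 9 in total.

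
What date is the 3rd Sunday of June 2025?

June 15, 2025

The first Sunday of June 2025 is June 1.
The 3rd Sunday is 2 weeks later: 1 + 14 = 15.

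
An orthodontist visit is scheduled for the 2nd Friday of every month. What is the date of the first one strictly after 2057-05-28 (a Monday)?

May 2057 starts on a Tuesday; its first Friday is the 4th, so the 2nd Friday is the 11th — 2057-05-11.
That is not after 2057-05-28, so look at June 2057.
June 2057 starts on a Friday; its first Friday is the 1st, so the 2nd Friday is the 8th — 2057-06-08.

2057-06-08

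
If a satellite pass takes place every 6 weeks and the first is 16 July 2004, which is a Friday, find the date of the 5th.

The 5th occurrence is 4 intervals after the first: 4 × 42 = 168 days after 16 July 2004.
July has 31 days — 15 days to the end of July leaves 153.
August has 31 days (122 left).
September has 30 days (92 left).
October has 31 days (61 left).
November has 30 days (31 left).
31 days into December → 31 December 2004.

31 December 2004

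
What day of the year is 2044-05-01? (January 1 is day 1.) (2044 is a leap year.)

122

Days in months before May: 31 + 29 + 31 + 30 = 121.
Plus 1 day into May → day 122.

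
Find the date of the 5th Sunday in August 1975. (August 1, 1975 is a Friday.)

August 31, 1975

August 1975 begins on a Friday, so the first Sunday is August 3 (2 days later).
The 5th Sunday is 4 weeks later: 3 + 28 = 31.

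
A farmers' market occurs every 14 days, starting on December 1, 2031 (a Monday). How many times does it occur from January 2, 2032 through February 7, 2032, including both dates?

2

Occurrences land 14·i days after December 1, 2031 for i = 0, 1, 2, …
January 2, 2032 is 32 days after the start; 32 ÷ 14 = 2 remainder 4; since the remainder is 4, round up to i = 3. First occurrence in the window: #4 on January 12, 2032 (3×14 = 42 days in).
February 7, 2032 is 68 days after the start; 68 ÷ 14 = 4 remainder 12. Last occurrence in the window: #5 on January 26, 2032.
Occurrences #4 through #5: 2 in total.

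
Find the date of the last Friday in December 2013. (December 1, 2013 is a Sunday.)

27 December 2013

December 2013 begins on a Sunday, so the first Friday is December 6 (5 days later).
December 2013 has 31 days. Adding weeks: 6, 13, 20, 27 — the last one ≤ 31 is the 27th.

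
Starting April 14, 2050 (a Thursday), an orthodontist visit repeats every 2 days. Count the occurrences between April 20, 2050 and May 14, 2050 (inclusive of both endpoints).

Occurrences land 2·i days after April 14, 2050 for i = 0, 1, 2, …
April 20, 2050 is 6 days after the start; 6 ÷ 2 = 3 remainder 0. First occurrence in the window: #4 on April 20, 2050 (3×2 = 6 days in).
May 14, 2050 is 30 days after the start; 30 ÷ 2 = 15 remainder 0. Last occurrence in the window: #16 on May 14, 2050.
Occurrences #4 through #16: 13 in total.

13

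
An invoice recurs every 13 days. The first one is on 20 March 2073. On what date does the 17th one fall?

The 17th occurrence is 16 intervals after the first: 16 × 13 = 208 days after 20 March 2073.
March has 31 days — 11 days to the end of March leaves 197.
April has 30 days (167 left).
May has 31 days (136 left).
June has 30 days (106 left).
July has 31 days (75 left).
August has 31 days (44 left).
September has 30 days (14 left).
14 days into October → 14 October 2073.

14 October 2073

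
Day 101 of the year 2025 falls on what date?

January has 31 days (101 − 31 = 70 remain).
February has 28 days (70 − 28 = 42 remain).
March has 31 days (42 − 31 = 11 remain).
11 into April → April 11.

2025-04-11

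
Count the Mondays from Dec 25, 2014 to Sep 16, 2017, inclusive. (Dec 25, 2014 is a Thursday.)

Dec 25, 2014 is a Thursday; the first Monday on or after it is Dec 29, 2014 (4 days later).
From Dec 29, 2014 to Sep 16, 2017: 2 + 365 + 366 + 259 = 992 days (rest of 2014, 2015, 2016, to Sep 16, 2017 in 2017).
992 ÷ 7 = 141 full weeks with remainder 5, so 141 more Mondays after the first → 142.

142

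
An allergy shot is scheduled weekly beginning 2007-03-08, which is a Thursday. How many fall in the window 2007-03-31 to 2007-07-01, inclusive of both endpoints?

13

Occurrences land 7·i days after 2007-03-08 for i = 0, 1, 2, …
2007-03-31 is 23 days after the start; 23 ÷ 7 = 3 remainder 2; since the remainder is 2, round up to i = 4. First occurrence in the window: #5 on 2007-04-05 (4×7 = 28 days in).
2007-07-01 is 115 days after the start; 115 ÷ 7 = 16 remainder 3. Last occurrence in the window: #17 on 2007-06-28.
Occurrences #5 through #17: 13 in total.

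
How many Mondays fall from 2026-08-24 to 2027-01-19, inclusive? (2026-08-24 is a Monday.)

2026-08-24 is a Monday; the first Monday on or after it is 2026-08-24.
From 2026-08-24 to 2027-01-19: 7 + 30 + 31 + 30 + 31 + 19 = 148 days (rest of August, September, October, November, December, January).
148 ÷ 7 = 21 full weeks with remainder 1, so 21 more Mondays after the first → 22.

22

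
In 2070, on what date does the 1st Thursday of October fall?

2070-10-02

The first Thursday of October 2070 is October 2.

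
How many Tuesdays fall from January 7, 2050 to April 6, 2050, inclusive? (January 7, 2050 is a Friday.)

January 7, 2050 is a Friday; the first Tuesday on or after it is January 11, 2050 (4 days later).
From January 11, 2050 to April 6, 2050: 20 + 28 + 31 + 6 = 85 days (rest of January, February, March, April).
85 ÷ 7 = 12 full weeks with remainder 1, so 12 more Tuesdays after the first → 13.

13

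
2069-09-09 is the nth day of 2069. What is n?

Days in months before September: 31 + 28 + 31 + 30 + 31 + 30 + 31 + 31 = 243.
Plus 9 days into September → day 252.

252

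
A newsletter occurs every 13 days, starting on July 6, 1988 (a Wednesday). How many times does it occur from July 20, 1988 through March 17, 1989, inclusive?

18

Occurrences land 13·i days after July 6, 1988 for i = 0, 1, 2, …
July 20, 1988 is 14 days after the start; 14 ÷ 13 = 1 remainder 1; since the remainder is 1, round up to i = 2. First occurrence in the window: #3 on August 1, 1988 (2×13 = 26 days in).
March 17, 1989 is 254 days after the start; 254 ÷ 13 = 19 remainder 7. Last occurrence in the window: #20 on March 10, 1989.
Occurrences #3 through #20: 18 in total.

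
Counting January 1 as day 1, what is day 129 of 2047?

January has 31 days (129 − 31 = 98 remain).
February has 28 days (98 − 28 = 70 remain).
March has 31 days (70 − 31 = 39 remain).
April has 30 days (39 − 30 = 9 remain).
9 into May → May 9.

2047-05-09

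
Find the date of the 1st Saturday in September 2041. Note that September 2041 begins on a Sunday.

2041-09-07

September 2041 begins on a Sunday, so the first Saturday is September 7 (6 days later).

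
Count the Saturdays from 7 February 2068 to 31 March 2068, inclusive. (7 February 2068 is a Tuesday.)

7 February 2068 is a Tuesday; the first Saturday on or after it is 11 February 2068 (4 days later).
From 11 February 2068 to 31 March 2068: 18 + 31 = 49 days (rest of February, March).
49 ÷ 7 = 7 full weeks with remainder 0, so 7 more Saturdays after the first → 8.

8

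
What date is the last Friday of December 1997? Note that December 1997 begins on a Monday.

December 1997 begins on a Monday, so the first Friday is December 5 (4 days later).
December 1997 has 31 days. Adding weeks: 5, 12, 19, 26 — the last one ≤ 31 is the 26th.

December 26, 1997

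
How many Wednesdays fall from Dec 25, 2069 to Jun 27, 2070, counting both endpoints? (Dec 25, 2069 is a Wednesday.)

27

Dec 25, 2069 is a Wednesday; the first Wednesday on or after it is Dec 25, 2069.
From Dec 25, 2069 to Jun 27, 2070: 6 + 31 + 28 + 31 + 30 + 31 + 27 = 184 days (rest of Dec, Jan, Feb, Mar, Apr, May, Jun).
184 ÷ 7 = 26 full weeks with remainder 2, so 26 more Wednesdays after the first → 27.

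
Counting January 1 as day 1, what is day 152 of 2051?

1 June 2051

January has 31 days (152 − 31 = 121 remain).
February has 28 days (121 − 28 = 93 remain).
March has 31 days (93 − 31 = 62 remain).
April has 30 days (62 − 30 = 32 remain).
May has 31 days (32 − 31 = 1 remain).
1 into June → June 1.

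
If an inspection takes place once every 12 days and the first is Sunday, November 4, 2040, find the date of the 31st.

The 31st occurrence is 30 intervals after the first: 30 × 12 = 360 days after November 4, 2040.
November has 30 days — 26 days to the end of November leaves 334.
December has 31 days (303 left).
January has 31 days (272 left).
February has 28 days (244 left).
March has 31 days (213 left).
April has 30 days (183 left).
May has 31 days (152 left).
June has 30 days (122 left).
July has 31 days (91 left).
August has 31 days (60 left).
September has 30 days (30 left).
30 days into October → October 30, 2041.

October 30, 2041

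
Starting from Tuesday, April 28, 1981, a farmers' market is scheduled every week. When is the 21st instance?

September 15, 1981

The 21st occurrence is 20 intervals after the first: 20 × 7 = 140 days after April 28, 1981.
April has 30 days — 2 days to the end of April leaves 138.
May has 31 days (107 left).
June has 30 days (77 left).
July has 31 days (46 left).
August has 31 days (15 left).
15 days into September → September 15, 1981.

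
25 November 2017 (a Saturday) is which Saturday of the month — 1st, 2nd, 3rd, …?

4th

Day 25 falls in week ⌈25/7⌉ of the month.
Days 1–7 hold the 1st Saturday, 8–14 the 2nd, 15–21 the 3rd, 22–28 the 4th, 29–31 the 5th.
25 is in the range for the 4th.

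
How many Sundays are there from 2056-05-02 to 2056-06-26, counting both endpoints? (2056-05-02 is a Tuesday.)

2056-05-02 is a Tuesday; the first Sunday on or after it is 2056-05-07 (5 days later).
From 2056-05-07 to 2056-06-26: 24 + 26 = 50 days (rest of May, June).
50 ÷ 7 = 7 full weeks with remainder 1, so 7 more Sundays after the first → 8.

8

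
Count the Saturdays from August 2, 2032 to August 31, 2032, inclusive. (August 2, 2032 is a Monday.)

4

August 2, 2032 is a Monday; the first Saturday on or after it is August 7, 2032 (5 days later).
From August 7, 2032 to August 31, 2032 is 31 − 7 = 24 days.
24 ÷ 7 = 3 full weeks with remainder 3, so 3 more Saturdays after the first → 4.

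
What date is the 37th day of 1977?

Feb 6, 1977

Jan has 31 days (37 − 31 = 6 remain).
6 into Feb → Feb 6.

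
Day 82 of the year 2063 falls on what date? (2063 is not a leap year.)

March 23, 2063

January has 31 days (82 − 31 = 51 remain).
February has 28 days (51 − 28 = 23 remain).
23 into March → March 23.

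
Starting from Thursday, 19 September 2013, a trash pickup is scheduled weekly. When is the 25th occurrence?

6 March 2014

The 25th occurrence is 24 intervals after the first: 24 × 7 = 168 days after 19 September 2013.
September has 30 days — 11 days to the end of September leaves 157.
October has 31 days (126 left).
November has 30 days (96 left).
December has 31 days (65 left).
January has 31 days (34 left).
February has 28 days (6 left).
6 days into March → 6 March 2014.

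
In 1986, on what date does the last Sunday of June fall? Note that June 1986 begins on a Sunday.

June 1986 begins on a Sunday, so the first Sunday is June 1.
June 1986 has 30 days. Adding weeks: 1, 8, 15, 22, 29 — the last one ≤ 30 is the 29th.

29 June 1986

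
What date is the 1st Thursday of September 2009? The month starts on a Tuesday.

September 3, 2009

September 2009 begins on a Tuesday, so the first Thursday is September 3 (2 days later).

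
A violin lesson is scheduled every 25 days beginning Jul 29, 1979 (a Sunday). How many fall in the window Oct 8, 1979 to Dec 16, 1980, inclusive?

Occurrences land 25·i days after Jul 29, 1979 for i = 0, 1, 2, …
Oct 8, 1979 is 71 days after the start; 71 ÷ 25 = 2 remainder 21; since the remainder is 21, round up to i = 3. First occurrence in the window: #4 on Oct 12, 1979 (3×25 = 75 days in).
Dec 16, 1980 is 506 days after the start; 506 ÷ 25 = 20 remainder 6. Last occurrence in the window: #21 on Dec 10, 1980.
Occurrences #4 through #21: 18 in total.

18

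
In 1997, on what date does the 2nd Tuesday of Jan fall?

Jan 1997 begins on a Wednesday, so the first Tuesday is Jan 7 (6 days later).
The 2nd Tuesday is 1 weeks later: 7 + 7 = 14.

Jan 14, 1997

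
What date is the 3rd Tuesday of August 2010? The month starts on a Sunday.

August 2010 begins on a Sunday, so the first Tuesday is August 3 (2 days later).
The 3rd Tuesday is 2 weeks later: 3 + 14 = 17.

17 August 2010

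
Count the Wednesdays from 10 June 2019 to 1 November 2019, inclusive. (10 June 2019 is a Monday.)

10 June 2019 is a Monday; the first Wednesday on or after it is 12 June 2019 (2 days later).
From 12 June 2019 to 1 November 2019: 18 + 31 + 31 + 30 + 31 + 1 = 142 days (rest of June, July, August, September, October, November).
142 ÷ 7 = 20 full weeks with remainder 2, so 20 more Wednesdays after the first → 21.

21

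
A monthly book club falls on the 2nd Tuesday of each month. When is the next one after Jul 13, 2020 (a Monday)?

Jul 2020 starts on a Wednesday; its first Tuesday is the 7th, so the 2nd Tuesday is the 14th — Jul 14, 2020.
Jul 14, 2020 is after Jul 13, 2020, so that is the next one.

Jul 14, 2020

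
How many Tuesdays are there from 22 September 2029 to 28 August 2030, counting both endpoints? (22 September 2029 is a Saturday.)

22 September 2029 is a Saturday; the first Tuesday on or after it is 25 September 2029 (3 days later).
From 25 September 2029 to 28 August 2030: 97 + 240 = 337 days (rest of 2029, to 28 August 2030 in 2030).
337 ÷ 7 = 48 full weeks with remainder 1, so 48 more Tuesdays after the first → 49.

49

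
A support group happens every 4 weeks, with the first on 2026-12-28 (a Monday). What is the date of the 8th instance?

The 8th occurrence is 7 intervals after the first: 7 × 28 = 196 days after 2026-12-28.
December has 31 days — 3 days to the end of December leaves 193.
January has 31 days (162 left).
February has 28 days (134 left).
March has 31 days (103 left).
April has 30 days (73 left).
May has 31 days (42 left).
June has 30 days (12 left).
12 days into July → 2027-07-12.

2027-07-12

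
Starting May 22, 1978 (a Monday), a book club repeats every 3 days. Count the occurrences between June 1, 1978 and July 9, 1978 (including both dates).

13

Occurrences land 3·i days after May 22, 1978 for i = 0, 1, 2, …
June 1, 1978 is 10 days after the start; 10 ÷ 3 = 3 remainder 1; since the remainder is 1, round up to i = 4. First occurrence in the window: #5 on June 3, 1978 (4×3 = 12 days in).
July 9, 1978 is 48 days after the start; 48 ÷ 3 = 16 remainder 0. Last occurrence in the window: #17 on July 9, 1978.
Occurrences #5 through #17: 13 in total.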